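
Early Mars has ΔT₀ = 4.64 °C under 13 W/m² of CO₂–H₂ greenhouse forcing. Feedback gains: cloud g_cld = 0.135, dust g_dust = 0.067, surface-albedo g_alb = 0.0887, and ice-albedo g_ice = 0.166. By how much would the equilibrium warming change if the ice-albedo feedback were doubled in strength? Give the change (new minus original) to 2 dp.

Original: g = 0.4567, ΔT = 4.64/(1−0.4567) = 8.5404 °C.
With doubled ice-albedo: g' = 0.6227, ΔT' = 4.64/(1−0.6227) = 12.2979 °C.
Change = 12.2979 − 8.5404 = 3.76 °C.

3.76 °C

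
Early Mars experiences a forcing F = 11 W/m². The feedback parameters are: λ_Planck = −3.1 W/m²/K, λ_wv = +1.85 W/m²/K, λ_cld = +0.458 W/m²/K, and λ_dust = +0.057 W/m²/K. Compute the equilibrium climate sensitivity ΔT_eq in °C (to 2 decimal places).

14.97 °C

Net feedback parameter λ = (−3.1) + (+1.85) + (+0.458) + (+0.057) = -0.735 W/m²/K.
ΔT = −F/λ = −11/(-0.735) = 14.97 °C.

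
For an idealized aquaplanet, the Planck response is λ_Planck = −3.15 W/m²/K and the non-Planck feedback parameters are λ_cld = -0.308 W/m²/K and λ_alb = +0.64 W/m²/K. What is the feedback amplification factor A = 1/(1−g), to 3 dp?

1.118

Convert to gains: g_cld = -0.308/3.15 = -0.09778; g_alb = 0.64/3.15 = 0.2032.
Total gain g = 0.10542.
A = 1/(1 − 0.10542) = 1.118.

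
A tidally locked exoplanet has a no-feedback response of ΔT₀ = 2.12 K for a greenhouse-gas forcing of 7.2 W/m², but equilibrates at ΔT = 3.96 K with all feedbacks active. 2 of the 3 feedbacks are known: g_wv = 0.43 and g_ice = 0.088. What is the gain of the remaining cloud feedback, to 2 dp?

Amplification A = ΔT/ΔT₀ = 3.96/2.12 = 1.868.
Total gain g = 1 − 1/A = 1 − 1/1.868 = 0.4647.
Known gains sum to 0.43 + 0.088 = 0.518.
g_cld = 0.4647 − 0.518 = -0.05.

-0.05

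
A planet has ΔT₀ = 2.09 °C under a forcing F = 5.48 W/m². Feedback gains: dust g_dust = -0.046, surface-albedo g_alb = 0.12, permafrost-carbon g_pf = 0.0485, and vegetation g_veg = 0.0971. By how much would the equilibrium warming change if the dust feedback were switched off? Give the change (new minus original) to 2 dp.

0.17 °C

Original: g = 0.2196, ΔT = 2.09/(1−0.2196) = 2.6781 °C.
Without dust: g' = 0.2656, ΔT' = 2.09/(1−0.2656) = 2.8459 °C.
Change = 2.8459 − 2.6781 = 0.17 °C.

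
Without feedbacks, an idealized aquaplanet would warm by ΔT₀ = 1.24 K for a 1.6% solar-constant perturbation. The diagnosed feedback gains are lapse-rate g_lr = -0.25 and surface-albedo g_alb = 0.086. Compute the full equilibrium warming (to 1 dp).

1.1 K

Total gain g = -0.25 + 0.086 = -0.164.
Amplification A = 1/(1 + 0.164) = 0.8591.
ΔT = 1.24 × 0.8591 = 1.1 K.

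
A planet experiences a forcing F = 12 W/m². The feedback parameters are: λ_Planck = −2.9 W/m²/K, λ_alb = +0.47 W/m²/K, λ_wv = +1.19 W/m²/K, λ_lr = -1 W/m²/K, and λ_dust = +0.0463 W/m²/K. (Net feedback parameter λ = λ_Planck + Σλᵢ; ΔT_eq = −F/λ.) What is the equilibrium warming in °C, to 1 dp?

5.5 °C

Net feedback parameter λ = (−2.9) + (+0.47) + (+1.19) + (-1) + (+0.0463) = -2.1937 W/m²/K.
ΔT = −F/λ = −12/(-2.1937) = 5.5 °C.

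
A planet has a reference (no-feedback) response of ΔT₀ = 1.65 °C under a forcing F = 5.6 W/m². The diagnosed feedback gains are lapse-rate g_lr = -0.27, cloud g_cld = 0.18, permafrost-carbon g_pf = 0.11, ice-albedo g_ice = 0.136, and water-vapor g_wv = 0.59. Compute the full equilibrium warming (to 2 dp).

6.50 °C

Total gain g = -0.27 + 0.18 + 0.11 + 0.136 + 0.59 = 0.746.
Amplification A = 1/(1 − 0.746) = 3.937.
ΔT = 1.65 × 3.937 = 6.50 °C.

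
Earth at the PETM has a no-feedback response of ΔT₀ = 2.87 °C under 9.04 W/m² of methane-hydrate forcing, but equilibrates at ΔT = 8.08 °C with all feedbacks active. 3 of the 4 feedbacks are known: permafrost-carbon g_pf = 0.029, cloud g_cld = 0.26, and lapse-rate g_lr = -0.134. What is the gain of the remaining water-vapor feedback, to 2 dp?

Amplification A = ΔT/ΔT₀ = 8.08/2.87 = 2.815.
Total gain g = 1 − 1/A = 1 − 1/2.815 = 0.6448.
Known gains sum to 0.029 + 0.26 − 0.134 = 0.155.
g_wv = 0.6448 − 0.155 = 0.49.

0.49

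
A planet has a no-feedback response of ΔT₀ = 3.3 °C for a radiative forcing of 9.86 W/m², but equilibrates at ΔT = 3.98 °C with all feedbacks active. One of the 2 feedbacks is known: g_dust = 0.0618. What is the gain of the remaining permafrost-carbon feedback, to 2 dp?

Amplification A = ΔT/ΔT₀ = 3.98/3.3 = 1.206.
Total gain g = 1 − 1/A = 1 − 1/1.206 = 0.1708.
The known gain is 0.0618.
g_pf = 0.1708 − 0.0618 = 0.11.

0.11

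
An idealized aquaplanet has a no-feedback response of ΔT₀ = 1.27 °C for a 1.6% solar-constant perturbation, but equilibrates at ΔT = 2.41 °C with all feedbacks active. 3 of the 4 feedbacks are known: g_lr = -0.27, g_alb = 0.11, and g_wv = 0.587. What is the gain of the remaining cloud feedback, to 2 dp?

Amplification A = ΔT/ΔT₀ = 2.41/1.27 = 1.898.
Total gain g = 1 − 1/A = 1 − 1/1.898 = 0.4731.
Known gains sum to -0.27 + 0.11 + 0.587 = 0.427.
g_cld = 0.4731 − 0.427 = 0.05.

0.05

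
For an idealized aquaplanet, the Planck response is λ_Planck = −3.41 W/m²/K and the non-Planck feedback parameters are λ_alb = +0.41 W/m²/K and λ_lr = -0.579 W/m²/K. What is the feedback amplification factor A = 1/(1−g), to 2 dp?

0.95

Convert to gains: g_alb = 0.41/3.41 = 0.1202; g_lr = -0.579/3.41 = -0.1698.
Total gain g = -0.0496.
A = 1/(1 + 0.0496) = 0.95.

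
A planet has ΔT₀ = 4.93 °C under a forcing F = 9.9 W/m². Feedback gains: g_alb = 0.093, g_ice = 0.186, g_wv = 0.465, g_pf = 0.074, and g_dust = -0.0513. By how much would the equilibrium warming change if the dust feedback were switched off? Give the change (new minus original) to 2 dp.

5.96 °C

Original: g = 0.7667, ΔT = 4.93/(1−0.7667) = 21.1316 °C.
Without dust: g' = 0.818, ΔT' = 4.93/(1−0.818) = 27.0879 °C.
Change = 27.0879 − 21.1316 = 5.96 °C.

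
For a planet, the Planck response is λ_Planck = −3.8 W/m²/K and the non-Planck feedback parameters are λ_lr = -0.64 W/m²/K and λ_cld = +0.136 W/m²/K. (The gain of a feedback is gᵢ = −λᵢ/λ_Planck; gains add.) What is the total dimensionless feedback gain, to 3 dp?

Convert to gains: g_lr = -0.64/3.8 = -0.1684; g_cld = 0.136/3.8 = 0.03579.
Total gain g = -0.13261.

-0.133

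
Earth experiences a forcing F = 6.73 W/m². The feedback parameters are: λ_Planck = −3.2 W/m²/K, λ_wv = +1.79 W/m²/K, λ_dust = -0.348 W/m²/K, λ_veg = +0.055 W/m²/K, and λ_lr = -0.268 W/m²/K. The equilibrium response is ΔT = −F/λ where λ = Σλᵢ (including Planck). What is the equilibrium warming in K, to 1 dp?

3.4 K

Net feedback parameter λ = (−3.2) + (+1.79) + (-0.348) + (+0.055) + (-0.268) = -1.971 W/m²/K.
ΔT = −F/λ = −6.73/(-1.971) = 3.4 K.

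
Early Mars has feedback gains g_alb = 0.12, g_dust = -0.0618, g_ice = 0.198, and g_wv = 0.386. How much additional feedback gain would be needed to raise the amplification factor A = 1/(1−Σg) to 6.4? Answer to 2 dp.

0.20

Current total gain = 0.6422.
Target gain for A = 6.4: g* = 1 − 1/6.4 = 0.8438.
Additional gain needed = 0.8438 − 0.6422 = 0.20.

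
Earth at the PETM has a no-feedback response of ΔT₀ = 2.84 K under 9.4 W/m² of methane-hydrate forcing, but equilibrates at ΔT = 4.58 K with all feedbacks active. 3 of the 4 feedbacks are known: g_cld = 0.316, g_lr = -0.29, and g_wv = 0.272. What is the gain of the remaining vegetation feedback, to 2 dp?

0.08

Amplification A = ΔT/ΔT₀ = 4.58/2.84 = 1.613.
Total gain g = 1 − 1/A = 1 − 1/1.613 = 0.38.
Known gains sum to 0.316 − 0.29 + 0.272 = 0.298.
g_veg = 0.38 − 0.298 = 0.08.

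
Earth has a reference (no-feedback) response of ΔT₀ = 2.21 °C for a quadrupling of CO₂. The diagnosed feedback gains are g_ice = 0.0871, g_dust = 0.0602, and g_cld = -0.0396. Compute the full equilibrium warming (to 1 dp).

2.5 °C

Total gain g = 0.0871 + 0.0602 − 0.0396 = 0.1077.
Amplification A = 1/(1 − 0.1077) = 1.121.
ΔT = 2.21 × 1.121 = 2.5 °C.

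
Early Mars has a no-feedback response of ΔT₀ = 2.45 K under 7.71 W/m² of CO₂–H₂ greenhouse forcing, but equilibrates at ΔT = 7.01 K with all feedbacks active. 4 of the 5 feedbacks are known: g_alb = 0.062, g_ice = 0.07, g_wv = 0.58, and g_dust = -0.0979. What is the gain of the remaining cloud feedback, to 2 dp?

Amplification A = ΔT/ΔT₀ = 7.01/2.45 = 2.861.
Total gain g = 1 − 1/A = 1 − 1/2.861 = 0.6505.
Known gains sum to 0.062 + 0.07 + 0.58 − 0.0979 = 0.6141.
g_cld = 0.6505 − 0.6141 = 0.04.

0.04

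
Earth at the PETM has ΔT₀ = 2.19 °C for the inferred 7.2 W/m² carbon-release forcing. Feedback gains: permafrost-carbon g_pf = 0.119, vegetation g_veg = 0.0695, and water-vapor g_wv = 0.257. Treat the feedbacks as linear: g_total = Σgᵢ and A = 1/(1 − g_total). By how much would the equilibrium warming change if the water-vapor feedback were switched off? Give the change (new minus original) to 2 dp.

-1.25 °C

Original: g = 0.4455, ΔT = 2.19/(1−0.4455) = 3.9495 °C.
Without water-vapor: g' = 0.1885, ΔT' = 2.19/(1−0.1885) = 2.6987 °C.
Change = 2.6987 − 3.9495 = -1.25 °C.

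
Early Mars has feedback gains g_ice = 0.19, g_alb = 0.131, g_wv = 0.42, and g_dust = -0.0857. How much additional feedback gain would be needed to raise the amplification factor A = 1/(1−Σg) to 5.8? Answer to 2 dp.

Current total gain = 0.6553.
Target gain for A = 5.8: g* = 1 − 1/5.8 = 0.8276.
Additional gain needed = 0.8276 − 0.6553 = 0.17.

0.17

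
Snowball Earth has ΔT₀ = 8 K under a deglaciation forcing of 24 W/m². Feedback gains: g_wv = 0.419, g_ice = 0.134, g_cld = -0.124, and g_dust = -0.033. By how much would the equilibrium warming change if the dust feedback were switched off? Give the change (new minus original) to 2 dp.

Original: g = 0.396, ΔT = 8/(1−0.396) = 13.2450 K.
Without dust: g' = 0.429, ΔT' = 8/(1−0.429) = 14.0105 K.
Change = 14.0105 − 13.2450 = 0.77 K.

0.77 K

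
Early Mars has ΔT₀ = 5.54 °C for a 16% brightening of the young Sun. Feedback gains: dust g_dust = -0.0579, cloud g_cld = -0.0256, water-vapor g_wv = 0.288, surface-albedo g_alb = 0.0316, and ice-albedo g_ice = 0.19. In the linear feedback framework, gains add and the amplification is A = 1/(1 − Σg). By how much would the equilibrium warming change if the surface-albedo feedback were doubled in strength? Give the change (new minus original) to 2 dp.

0.56 °C

Original: g = 0.4261, ΔT = 5.54/(1−0.4261) = 9.6532 °C.
With doubled surface-albedo: g' = 0.4577, ΔT' = 5.54/(1−0.4577) = 10.2157 °C.
Change = 10.2157 − 9.6532 = 0.56 °C.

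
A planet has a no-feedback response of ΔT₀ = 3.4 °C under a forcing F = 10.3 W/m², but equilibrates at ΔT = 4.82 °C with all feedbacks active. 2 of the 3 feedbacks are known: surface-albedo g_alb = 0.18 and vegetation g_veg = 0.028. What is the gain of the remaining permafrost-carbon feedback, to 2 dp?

0.09

Amplification A = ΔT/ΔT₀ = 4.82/3.4 = 1.418.
Total gain g = 1 − 1/A = 1 − 1/1.418 = 0.2948.
Known gains sum to 0.18 + 0.028 = 0.208.
g_pf = 0.2948 − 0.208 = 0.09.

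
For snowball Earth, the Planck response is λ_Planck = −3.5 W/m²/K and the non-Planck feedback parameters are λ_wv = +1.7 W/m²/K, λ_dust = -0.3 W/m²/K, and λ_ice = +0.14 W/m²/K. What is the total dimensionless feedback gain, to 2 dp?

0.44

Convert to gains: g_wv = 1.7/3.5 = 0.4857; g_dust = -0.3/3.5 = -0.08571; g_ice = 0.14/3.5 = 0.04.
Total gain g = 0.43999.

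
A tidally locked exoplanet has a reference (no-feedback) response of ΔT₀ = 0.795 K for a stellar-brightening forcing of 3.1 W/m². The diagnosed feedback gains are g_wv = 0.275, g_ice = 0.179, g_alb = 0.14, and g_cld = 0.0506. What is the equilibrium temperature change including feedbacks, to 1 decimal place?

Total gain g = 0.275 + 0.179 + 0.14 + 0.0506 = 0.6446.
Amplification A = 1/(1 − 0.6446) = 2.814.
ΔT = 0.795 × 2.814 = 2.2 K.

2.2 K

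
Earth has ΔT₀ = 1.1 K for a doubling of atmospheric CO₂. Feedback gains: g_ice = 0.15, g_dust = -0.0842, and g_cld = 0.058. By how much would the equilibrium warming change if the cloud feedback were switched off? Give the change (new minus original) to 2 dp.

-0.08 K

Original: g = 0.1238, ΔT = 1.1/(1−0.1238) = 1.2554 K.
Without cloud: g' = 0.0658, ΔT' = 1.1/(1−0.0658) = 1.1775 K.
Change = 1.1775 − 1.2554 = -0.08 K.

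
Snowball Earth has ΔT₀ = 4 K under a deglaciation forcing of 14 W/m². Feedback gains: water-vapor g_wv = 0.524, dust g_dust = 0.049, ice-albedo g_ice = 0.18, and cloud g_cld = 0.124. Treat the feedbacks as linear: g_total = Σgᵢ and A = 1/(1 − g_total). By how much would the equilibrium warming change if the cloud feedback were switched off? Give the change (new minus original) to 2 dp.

-16.33 K

Original: g = 0.877, ΔT = 4/(1−0.877) = 32.5203 K.
Without cloud: g' = 0.753, ΔT' = 4/(1−0.753) = 16.1943 K.
Change = 16.1943 − 32.5203 = -16.33 K.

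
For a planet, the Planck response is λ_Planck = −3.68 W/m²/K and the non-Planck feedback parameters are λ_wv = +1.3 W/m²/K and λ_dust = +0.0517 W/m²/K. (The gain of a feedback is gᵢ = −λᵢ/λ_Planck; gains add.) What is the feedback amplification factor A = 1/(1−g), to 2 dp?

1.58

Convert to gains: g_wv = 1.3/3.68 = 0.3533; g_dust = 0.0517/3.68 = 0.01405.
Total gain g = 0.36735.
A = 1/(1 − 0.36735) = 1.58.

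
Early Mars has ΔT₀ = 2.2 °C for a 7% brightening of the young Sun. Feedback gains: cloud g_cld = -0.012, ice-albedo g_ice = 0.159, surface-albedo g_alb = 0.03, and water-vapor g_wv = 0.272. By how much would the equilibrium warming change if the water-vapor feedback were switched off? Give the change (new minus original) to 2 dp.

-1.32 °C

Original: g = 0.449, ΔT = 2.2/(1−0.449) = 3.9927 °C.
Without water-vapor: g' = 0.177, ΔT' = 2.2/(1−0.177) = 2.6731 °C.
Change = 2.6731 − 3.9927 = -1.32 °C.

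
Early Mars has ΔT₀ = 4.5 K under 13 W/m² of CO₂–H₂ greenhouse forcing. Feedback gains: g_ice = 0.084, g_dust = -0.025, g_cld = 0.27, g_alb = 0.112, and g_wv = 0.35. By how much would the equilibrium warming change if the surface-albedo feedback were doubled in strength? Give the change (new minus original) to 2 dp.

Original: g = 0.791, ΔT = 4.5/(1−0.791) = 21.5311 K.
With doubled surface-albedo: g' = 0.903, ΔT' = 4.5/(1−0.903) = 46.3918 K.
Change = 46.3918 − 21.5311 = 24.86 K.

24.86 K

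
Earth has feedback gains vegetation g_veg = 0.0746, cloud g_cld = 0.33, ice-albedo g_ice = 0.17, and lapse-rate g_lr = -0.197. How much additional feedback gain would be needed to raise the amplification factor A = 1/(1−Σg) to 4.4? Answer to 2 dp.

Current total gain = 0.3776.
Target gain for A = 4.4: g* = 1 − 1/4.4 = 0.7727.
Additional gain needed = 0.7727 − 0.3776 = 0.40.

0.40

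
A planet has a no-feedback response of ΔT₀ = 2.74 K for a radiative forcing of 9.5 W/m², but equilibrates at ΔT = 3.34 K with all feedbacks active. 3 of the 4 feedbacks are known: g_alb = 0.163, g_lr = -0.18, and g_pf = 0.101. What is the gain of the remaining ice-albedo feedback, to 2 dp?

Amplification A = ΔT/ΔT₀ = 3.34/2.74 = 1.219.
Total gain g = 1 − 1/A = 1 − 1/1.219 = 0.1797.
Known gains sum to 0.163 − 0.18 + 0.101 = 0.084.
g_ice = 0.1797 − 0.084 = 0.10.

0.10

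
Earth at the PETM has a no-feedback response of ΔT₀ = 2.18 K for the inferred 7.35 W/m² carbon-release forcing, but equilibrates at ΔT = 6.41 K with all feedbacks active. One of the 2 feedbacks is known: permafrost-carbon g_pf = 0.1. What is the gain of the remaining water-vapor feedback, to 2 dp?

0.56

Amplification A = ΔT/ΔT₀ = 6.41/2.18 = 2.94.
Total gain g = 1 − 1/A = 1 − 1/2.94 = 0.6599.
The known gain is 0.1.
g_wv = 0.6599 − 0.1 = 0.56.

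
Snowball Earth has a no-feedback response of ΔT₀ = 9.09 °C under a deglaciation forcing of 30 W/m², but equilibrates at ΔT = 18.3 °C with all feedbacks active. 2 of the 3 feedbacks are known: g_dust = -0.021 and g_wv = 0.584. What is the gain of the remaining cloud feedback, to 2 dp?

-0.06

Amplification A = ΔT/ΔT₀ = 18.3/9.09 = 2.013.
Total gain g = 1 − 1/A = 1 − 1/2.013 = 0.5032.
Known gains sum to -0.021 + 0.584 = 0.563.
g_cld = 0.5032 − 0.563 = -0.06.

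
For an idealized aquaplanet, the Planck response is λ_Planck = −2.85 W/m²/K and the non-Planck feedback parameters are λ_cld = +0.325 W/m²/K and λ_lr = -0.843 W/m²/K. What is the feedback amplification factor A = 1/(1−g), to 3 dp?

Convert to gains: g_cld = 0.325/2.85 = 0.114; g_lr = -0.843/2.85 = -0.2958.
Total gain g = -0.1818.
A = 1/(1 + 0.1818) = 0.846.

0.846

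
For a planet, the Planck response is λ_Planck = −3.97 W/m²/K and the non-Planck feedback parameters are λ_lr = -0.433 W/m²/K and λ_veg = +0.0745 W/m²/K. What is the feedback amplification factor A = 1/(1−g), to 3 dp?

Convert to gains: g_lr = -0.433/3.97 = -0.1091; g_veg = 0.0745/3.97 = 0.01877.
Total gain g = -0.09033.
A = 1/(1 + 0.09033) = 0.917.

0.917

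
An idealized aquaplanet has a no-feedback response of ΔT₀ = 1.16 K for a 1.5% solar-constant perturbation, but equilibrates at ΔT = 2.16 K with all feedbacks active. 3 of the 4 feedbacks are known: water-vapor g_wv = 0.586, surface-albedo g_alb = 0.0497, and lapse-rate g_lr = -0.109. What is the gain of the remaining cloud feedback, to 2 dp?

Amplification A = ΔT/ΔT₀ = 2.16/1.16 = 1.862.
Total gain g = 1 − 1/A = 1 − 1/1.862 = 0.4629.
Known gains sum to 0.586 + 0.0497 − 0.109 = 0.5267.
g_cld = 0.4629 − 0.5267 = -0.06.

-0.06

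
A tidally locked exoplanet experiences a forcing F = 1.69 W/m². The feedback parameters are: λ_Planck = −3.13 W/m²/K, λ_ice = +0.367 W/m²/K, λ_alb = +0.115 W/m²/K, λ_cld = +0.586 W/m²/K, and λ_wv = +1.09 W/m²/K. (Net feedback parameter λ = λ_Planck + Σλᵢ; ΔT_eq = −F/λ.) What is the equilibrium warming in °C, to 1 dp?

Net feedback parameter λ = (−3.13) + (+0.367) + (+0.115) + (+0.586) + (+1.09) = -0.972 W/m²/K.
ΔT = −F/λ = −1.69/(-0.972) = 1.7 °C.

1.7 °C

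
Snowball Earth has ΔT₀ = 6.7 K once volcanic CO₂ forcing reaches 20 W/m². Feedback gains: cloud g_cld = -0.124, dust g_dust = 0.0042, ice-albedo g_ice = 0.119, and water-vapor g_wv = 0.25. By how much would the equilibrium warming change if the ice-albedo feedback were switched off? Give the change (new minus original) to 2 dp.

Original: g = 0.2492, ΔT = 6.7/(1−0.2492) = 8.9238 K.
Without ice-albedo: g' = 0.1302, ΔT' = 6.7/(1−0.1302) = 7.7029 K.
Change = 7.7029 − 8.9238 = -1.22 K.

-1.22 K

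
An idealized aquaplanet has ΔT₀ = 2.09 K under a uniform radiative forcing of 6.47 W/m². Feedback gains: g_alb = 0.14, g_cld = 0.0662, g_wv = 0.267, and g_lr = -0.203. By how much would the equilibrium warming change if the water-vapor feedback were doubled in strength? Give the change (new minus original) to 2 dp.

1.65 K

Original: g = 0.2702, ΔT = 2.09/(1−0.2702) = 2.8638 K.
With doubled water-vapor: g' = 0.5372, ΔT' = 2.09/(1−0.5372) = 4.5160 K.
Change = 4.5160 − 2.8638 = 1.65 K.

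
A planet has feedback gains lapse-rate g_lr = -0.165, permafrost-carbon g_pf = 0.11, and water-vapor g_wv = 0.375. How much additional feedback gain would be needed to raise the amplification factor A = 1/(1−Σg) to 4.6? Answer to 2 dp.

Current total gain = 0.32.
Target gain for A = 4.6: g* = 1 − 1/4.6 = 0.7826.
Additional gain needed = 0.7826 − 0.32 = 0.46.

0.46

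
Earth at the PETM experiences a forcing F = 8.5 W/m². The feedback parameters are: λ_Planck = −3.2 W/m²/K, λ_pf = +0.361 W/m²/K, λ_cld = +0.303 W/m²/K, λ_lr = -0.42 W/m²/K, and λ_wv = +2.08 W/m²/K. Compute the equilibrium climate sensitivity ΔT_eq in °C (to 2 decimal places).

Net feedback parameter λ = (−3.2) + (+0.361) + (+0.303) + (-0.42) + (+2.08) = -0.876 W/m²/K.
ΔT = −F/λ = −8.5/(-0.876) = 9.70 °C.

9.70 °C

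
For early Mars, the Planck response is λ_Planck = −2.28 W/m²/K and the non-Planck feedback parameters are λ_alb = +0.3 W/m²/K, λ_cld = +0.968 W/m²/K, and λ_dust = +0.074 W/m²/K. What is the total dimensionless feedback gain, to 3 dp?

0.589

Convert to gains: g_alb = 0.3/2.28 = 0.1316; g_cld = 0.968/2.28 = 0.4246; g_dust = 0.074/2.28 = 0.03246.
Total gain g = 0.58866.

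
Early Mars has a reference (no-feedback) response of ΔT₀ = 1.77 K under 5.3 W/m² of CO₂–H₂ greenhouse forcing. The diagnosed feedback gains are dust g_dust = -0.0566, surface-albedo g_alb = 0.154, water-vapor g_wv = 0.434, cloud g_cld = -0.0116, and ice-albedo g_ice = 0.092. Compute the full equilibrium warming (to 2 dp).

Total gain g = -0.0566 + 0.154 + 0.434 − 0.0116 + 0.092 = 0.6118.
Amplification A = 1/(1 − 0.6118) = 2.576.
ΔT = 1.77 × 2.576 = 4.56 K.

4.56 K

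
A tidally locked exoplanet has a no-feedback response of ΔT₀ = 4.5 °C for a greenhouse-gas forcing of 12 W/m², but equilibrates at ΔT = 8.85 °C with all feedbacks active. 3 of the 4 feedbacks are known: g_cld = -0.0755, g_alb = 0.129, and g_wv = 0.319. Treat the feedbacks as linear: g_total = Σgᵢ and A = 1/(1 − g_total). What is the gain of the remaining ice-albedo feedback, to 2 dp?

Amplification A = ΔT/ΔT₀ = 8.85/4.5 = 1.967.
Total gain g = 1 − 1/A = 1 − 1/1.967 = 0.4916.
Known gains sum to -0.0755 + 0.129 + 0.319 = 0.3725.
g_ice = 0.4916 − 0.3725 = 0.12.

0.12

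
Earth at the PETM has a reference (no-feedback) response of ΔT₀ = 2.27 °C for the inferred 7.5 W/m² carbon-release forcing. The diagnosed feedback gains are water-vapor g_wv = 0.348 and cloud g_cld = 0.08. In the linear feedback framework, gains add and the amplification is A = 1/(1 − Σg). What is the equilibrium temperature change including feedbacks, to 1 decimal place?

4.0 °C

Total gain g = 0.348 + 0.08 = 0.428.
Amplification A = 1/(1 − 0.428) = 1.748.
ΔT = 2.27 × 1.748 = 4.0 °C.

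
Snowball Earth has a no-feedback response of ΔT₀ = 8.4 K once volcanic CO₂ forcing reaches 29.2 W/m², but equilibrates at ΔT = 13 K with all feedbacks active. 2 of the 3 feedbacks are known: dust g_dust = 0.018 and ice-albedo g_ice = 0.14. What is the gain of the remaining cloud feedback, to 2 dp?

Amplification A = ΔT/ΔT₀ = 13/8.4 = 1.548.
Total gain g = 1 − 1/A = 1 − 1/1.548 = 0.354.
Known gains sum to 0.018 + 0.14 = 0.158.
g_cld = 0.354 − 0.158 = 0.20.

0.20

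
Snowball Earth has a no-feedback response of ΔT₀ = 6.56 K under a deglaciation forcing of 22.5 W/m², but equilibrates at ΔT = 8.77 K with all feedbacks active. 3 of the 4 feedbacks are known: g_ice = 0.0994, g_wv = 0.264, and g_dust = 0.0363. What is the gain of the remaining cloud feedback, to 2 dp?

Amplification A = ΔT/ΔT₀ = 8.77/6.56 = 1.337.
Total gain g = 1 − 1/A = 1 − 1/1.337 = 0.2521.
Known gains sum to 0.0994 + 0.264 + 0.0363 = 0.3997.
g_cld = 0.2521 − 0.3997 = -0.15.

-0.15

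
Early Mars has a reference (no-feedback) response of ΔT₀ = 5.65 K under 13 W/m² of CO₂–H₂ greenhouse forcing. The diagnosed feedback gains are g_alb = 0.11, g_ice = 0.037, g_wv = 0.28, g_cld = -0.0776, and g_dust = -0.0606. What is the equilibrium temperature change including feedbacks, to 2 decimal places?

7.94 K

Total gain g = 0.11 + 0.037 + 0.28 − 0.0776 − 0.0606 = 0.2888.
Amplification A = 1/(1 − 0.2888) = 1.406.
ΔT = 5.65 × 1.406 = 7.94 K.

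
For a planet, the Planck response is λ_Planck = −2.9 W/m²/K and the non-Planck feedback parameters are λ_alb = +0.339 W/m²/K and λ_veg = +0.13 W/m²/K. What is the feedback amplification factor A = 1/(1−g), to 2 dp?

Convert to gains: g_alb = 0.339/2.9 = 0.1169; g_veg = 0.13/2.9 = 0.04483.
Total gain g = 0.16173.
A = 1/(1 − 0.16173) = 1.19.

1.19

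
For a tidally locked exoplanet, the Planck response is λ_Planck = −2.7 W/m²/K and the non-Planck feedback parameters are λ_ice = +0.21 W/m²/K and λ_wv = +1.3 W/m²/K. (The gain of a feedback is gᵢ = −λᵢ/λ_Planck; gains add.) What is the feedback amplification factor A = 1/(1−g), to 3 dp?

2.269

Convert to gains: g_ice = 0.21/2.7 = 0.07778; g_wv = 1.3/2.7 = 0.4815.
Total gain g = 0.55928.
A = 1/(1 − 0.55928) = 2.269.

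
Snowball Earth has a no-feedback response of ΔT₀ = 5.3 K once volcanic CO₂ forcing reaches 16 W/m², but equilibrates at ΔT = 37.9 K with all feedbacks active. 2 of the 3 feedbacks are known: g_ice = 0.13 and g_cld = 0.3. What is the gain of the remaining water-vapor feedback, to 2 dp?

0.43

Amplification A = ΔT/ΔT₀ = 37.9/5.3 = 7.151.
Total gain g = 1 − 1/A = 1 − 1/7.151 = 0.8602.
Known gains sum to 0.13 + 0.3 = 0.43.
g_wv = 0.8602 − 0.43 = 0.43.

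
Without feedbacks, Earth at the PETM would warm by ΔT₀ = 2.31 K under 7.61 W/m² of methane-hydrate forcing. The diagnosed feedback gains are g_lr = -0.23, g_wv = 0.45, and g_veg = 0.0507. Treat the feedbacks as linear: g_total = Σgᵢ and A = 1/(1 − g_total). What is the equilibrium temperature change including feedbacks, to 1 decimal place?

Total gain g = -0.23 + 0.45 + 0.0507 = 0.2707.
Amplification A = 1/(1 − 0.2707) = 1.371.
ΔT = 2.31 × 1.371 = 3.2 K.

3.2 K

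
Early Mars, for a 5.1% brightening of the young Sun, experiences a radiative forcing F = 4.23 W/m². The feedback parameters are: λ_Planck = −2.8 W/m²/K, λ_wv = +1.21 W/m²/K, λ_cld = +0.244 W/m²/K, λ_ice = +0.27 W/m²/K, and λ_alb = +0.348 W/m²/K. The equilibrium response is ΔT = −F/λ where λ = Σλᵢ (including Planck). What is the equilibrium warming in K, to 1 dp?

5.8 K

Net feedback parameter λ = (−2.8) + (+1.21) + (+0.244) + (+0.27) + (+0.348) = -0.728 W/m²/K.
ΔT = −F/λ = −4.23/(-0.728) = 5.8 K.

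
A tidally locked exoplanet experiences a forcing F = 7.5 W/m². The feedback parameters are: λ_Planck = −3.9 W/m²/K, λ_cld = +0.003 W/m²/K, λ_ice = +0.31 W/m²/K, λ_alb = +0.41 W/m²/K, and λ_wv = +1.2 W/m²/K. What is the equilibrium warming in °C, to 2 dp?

3.79 °C

Net feedback parameter λ = (−3.9) + (+0.003) + (+0.31) + (+0.41) + (+1.2) = -1.977 W/m²/K.
ΔT = −F/λ = −7.5/(-1.977) = 3.79 °C.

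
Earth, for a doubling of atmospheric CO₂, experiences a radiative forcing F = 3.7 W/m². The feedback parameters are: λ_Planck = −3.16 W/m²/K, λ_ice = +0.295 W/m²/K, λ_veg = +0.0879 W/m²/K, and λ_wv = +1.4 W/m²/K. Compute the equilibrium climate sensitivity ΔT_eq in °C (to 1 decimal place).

2.7 °C

Net feedback parameter λ = (−3.16) + (+0.295) + (+0.0879) + (+1.4) = -1.3771 W/m²/K.
ΔT = −F/λ = −3.7/(-1.3771) = 2.7 °C.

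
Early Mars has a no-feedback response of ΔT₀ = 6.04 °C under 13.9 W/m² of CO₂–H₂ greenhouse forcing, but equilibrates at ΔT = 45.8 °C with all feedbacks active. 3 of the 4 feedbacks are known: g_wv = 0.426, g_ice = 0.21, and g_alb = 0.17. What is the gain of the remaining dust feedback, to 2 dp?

Amplification A = ΔT/ΔT₀ = 45.8/6.04 = 7.583.
Total gain g = 1 − 1/A = 1 − 1/7.583 = 0.8681.
Known gains sum to 0.426 + 0.21 + 0.17 = 0.806.
g_dust = 0.8681 − 0.806 = 0.06.

0.06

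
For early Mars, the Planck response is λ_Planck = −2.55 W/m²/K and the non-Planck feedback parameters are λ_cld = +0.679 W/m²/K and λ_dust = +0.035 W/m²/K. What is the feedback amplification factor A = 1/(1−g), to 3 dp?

1.389

Convert to gains: g_cld = 0.679/2.55 = 0.2663; g_dust = 0.035/2.55 = 0.01373.
Total gain g = 0.28003.
A = 1/(1 − 0.28003) = 1.389.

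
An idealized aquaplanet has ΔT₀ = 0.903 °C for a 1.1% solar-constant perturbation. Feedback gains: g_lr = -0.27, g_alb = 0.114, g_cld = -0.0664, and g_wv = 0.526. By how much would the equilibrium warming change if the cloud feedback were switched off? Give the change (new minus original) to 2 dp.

Original: g = 0.3036, ΔT = 0.903/(1−0.3036) = 1.2967 °C.
Without cloud: g' = 0.37, ΔT' = 0.903/(1−0.37) = 1.4333 °C.
Change = 1.4333 − 1.2967 = 0.14 °C.

0.14 °C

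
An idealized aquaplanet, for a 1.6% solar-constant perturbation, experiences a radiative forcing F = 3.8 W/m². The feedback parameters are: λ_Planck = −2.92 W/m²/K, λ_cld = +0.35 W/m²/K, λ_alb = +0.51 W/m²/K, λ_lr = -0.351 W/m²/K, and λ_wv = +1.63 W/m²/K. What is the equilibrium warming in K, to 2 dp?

Net feedback parameter λ = (−2.92) + (+0.35) + (+0.51) + (-0.351) + (+1.63) = -0.781 W/m²/K.
ΔT = −F/λ = −3.8/(-0.781) = 4.87 K.

4.87 K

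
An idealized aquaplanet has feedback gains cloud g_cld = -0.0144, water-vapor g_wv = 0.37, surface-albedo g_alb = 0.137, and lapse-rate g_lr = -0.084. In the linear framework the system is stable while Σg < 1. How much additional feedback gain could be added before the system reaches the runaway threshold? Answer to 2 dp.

Current total gain = -0.0144 + 0.37 + 0.137 − 0.084 = 0.4086.
Margin to runaway = 1 − 0.4086 = 0.59.

0.59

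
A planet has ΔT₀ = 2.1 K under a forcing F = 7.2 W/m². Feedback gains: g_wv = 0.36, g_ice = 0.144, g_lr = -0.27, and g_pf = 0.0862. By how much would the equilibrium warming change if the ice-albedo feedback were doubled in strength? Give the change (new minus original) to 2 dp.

Original: g = 0.3202, ΔT = 2.1/(1−0.3202) = 3.0891 K.
With doubled ice-albedo: g' = 0.4642, ΔT' = 2.1/(1−0.4642) = 3.9194 K.
Change = 3.9194 − 3.0891 = 0.83 K.

0.83 K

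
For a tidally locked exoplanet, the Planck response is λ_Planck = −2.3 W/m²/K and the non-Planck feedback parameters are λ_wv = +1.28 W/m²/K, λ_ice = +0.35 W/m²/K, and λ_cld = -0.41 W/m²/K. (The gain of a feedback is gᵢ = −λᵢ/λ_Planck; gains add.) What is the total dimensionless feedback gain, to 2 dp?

Convert to gains: g_wv = 1.28/2.3 = 0.5565; g_ice = 0.35/2.3 = 0.1522; g_cld = -0.41/2.3 = -0.1783.
Total gain g = 0.5304.

0.53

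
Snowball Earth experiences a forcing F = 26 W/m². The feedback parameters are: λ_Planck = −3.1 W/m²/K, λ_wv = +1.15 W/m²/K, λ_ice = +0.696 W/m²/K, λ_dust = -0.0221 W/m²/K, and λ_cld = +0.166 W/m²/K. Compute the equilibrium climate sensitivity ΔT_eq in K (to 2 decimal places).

23.42 K

Net feedback parameter λ = (−3.1) + (+1.15) + (+0.696) + (-0.0221) + (+0.166) = -1.1101 W/m²/K.
ΔT = −F/λ = −26/(-1.1101) = 23.42 K.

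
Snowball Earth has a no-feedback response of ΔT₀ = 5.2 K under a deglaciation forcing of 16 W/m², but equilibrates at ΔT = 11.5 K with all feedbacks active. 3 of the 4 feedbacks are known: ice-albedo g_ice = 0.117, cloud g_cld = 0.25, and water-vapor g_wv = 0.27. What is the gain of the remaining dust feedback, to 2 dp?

Amplification A = ΔT/ΔT₀ = 11.5/5.2 = 2.212.
Total gain g = 1 − 1/A = 1 − 1/2.212 = 0.5479.
Known gains sum to 0.117 + 0.25 + 0.27 = 0.637.
g_dust = 0.5479 − 0.637 = -0.09.

-0.09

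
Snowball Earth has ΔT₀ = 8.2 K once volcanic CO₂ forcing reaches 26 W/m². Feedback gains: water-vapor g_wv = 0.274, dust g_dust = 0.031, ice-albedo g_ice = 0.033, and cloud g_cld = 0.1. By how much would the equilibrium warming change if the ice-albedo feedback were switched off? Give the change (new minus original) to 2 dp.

Original: g = 0.438, ΔT = 8.2/(1−0.438) = 14.5907 K.
Without ice-albedo: g' = 0.405, ΔT' = 8.2/(1−0.405) = 13.7815 K.
Change = 13.7815 − 14.5907 = -0.81 K.

-0.81 K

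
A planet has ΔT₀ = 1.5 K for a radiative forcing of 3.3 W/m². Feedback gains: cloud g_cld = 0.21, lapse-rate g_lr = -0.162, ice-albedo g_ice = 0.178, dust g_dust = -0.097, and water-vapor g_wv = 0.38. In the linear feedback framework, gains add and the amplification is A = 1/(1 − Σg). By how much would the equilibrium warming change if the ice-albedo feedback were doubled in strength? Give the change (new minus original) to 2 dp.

1.74 K

Original: g = 0.509, ΔT = 1.5/(1−0.509) = 3.0550 K.
With doubled ice-albedo: g' = 0.687, ΔT' = 1.5/(1−0.687) = 4.7923 K.
Change = 4.7923 − 3.0550 = 1.74 K.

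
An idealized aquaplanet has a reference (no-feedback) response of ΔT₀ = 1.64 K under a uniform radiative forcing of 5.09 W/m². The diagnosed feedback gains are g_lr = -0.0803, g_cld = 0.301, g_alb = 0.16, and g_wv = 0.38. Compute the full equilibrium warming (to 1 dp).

6.9 K

Total gain g = -0.0803 + 0.301 + 0.16 + 0.38 = 0.7607.
Amplification A = 1/(1 − 0.7607) = 4.179.
ΔT = 1.64 × 4.179 = 6.9 K.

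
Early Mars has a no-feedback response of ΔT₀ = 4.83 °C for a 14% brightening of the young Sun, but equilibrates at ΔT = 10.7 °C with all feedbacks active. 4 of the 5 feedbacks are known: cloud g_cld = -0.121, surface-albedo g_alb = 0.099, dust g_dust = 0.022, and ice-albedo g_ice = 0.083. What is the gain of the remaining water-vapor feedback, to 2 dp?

Amplification A = ΔT/ΔT₀ = 10.7/4.83 = 2.215.
Total gain g = 1 − 1/A = 1 − 1/2.215 = 0.5485.
Known gains sum to -0.121 + 0.099 + 0.022 + 0.083 = 0.083.
g_wv = 0.5485 − 0.083 = 0.47.

0.47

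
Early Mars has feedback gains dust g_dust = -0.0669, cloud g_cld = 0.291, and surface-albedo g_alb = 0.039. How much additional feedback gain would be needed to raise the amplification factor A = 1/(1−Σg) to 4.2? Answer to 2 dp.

0.50

Current total gain = 0.2631.
Target gain for A = 4.2: g* = 1 − 1/4.2 = 0.7619.
Additional gain needed = 0.7619 − 0.2631 = 0.50.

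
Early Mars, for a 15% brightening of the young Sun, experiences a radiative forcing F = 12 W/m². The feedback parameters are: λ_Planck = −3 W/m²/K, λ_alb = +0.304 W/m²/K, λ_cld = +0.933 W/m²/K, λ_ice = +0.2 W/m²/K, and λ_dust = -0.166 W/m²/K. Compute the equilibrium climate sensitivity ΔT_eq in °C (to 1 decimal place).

6.9 °C

Net feedback parameter λ = (−3) + (+0.304) + (+0.933) + (+0.2) + (-0.166) = -1.729 W/m²/K.
ΔT = −F/λ = −12/(-1.729) = 6.9 °C.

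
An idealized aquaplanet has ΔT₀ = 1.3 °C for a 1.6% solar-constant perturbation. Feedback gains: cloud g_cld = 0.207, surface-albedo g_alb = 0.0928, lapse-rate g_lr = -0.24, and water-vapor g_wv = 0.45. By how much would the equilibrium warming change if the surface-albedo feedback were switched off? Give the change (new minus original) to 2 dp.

-0.42 °C

Original: g = 0.5098, ΔT = 1.3/(1−0.5098) = 2.6520 °C.
Without surface-albedo: g' = 0.417, ΔT' = 1.3/(1−0.417) = 2.2298 °C.
Change = 2.2298 − 2.6520 = -0.42 °C.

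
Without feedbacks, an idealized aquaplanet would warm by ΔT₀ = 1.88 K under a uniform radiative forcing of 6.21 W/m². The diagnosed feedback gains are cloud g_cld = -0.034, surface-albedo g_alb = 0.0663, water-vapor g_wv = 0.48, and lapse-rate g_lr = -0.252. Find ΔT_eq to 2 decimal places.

Total gain g = -0.034 + 0.0663 + 0.48 − 0.252 = 0.2603.
Amplification A = 1/(1 − 0.2603) = 1.352.
ΔT = 1.88 × 1.352 = 2.54 K.

2.54 K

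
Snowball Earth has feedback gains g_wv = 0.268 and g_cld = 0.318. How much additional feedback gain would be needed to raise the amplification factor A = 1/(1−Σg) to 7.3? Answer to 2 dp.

0.28

Current total gain = 0.586.
Target gain for A = 7.3: g* = 1 − 1/7.3 = 0.863.
Additional gain needed = 0.863 − 0.586 = 0.28.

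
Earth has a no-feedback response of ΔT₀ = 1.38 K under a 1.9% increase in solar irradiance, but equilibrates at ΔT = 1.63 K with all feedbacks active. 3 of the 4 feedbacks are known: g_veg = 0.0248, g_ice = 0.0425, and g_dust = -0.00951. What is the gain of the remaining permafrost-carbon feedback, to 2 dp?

0.10

Amplification A = ΔT/ΔT₀ = 1.63/1.38 = 1.181.
Total gain g = 1 − 1/A = 1 − 1/1.181 = 0.1533.
Known gains sum to 0.0248 + 0.0425 − 0.00951 = 0.05779.
g_pf = 0.1533 − 0.05779 = 0.10.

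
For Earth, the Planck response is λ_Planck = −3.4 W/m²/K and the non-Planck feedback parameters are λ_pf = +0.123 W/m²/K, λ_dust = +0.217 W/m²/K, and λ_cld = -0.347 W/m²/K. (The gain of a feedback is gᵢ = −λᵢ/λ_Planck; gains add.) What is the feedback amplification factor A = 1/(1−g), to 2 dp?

Convert to gains: g_pf = 0.123/3.4 = 0.03618; g_dust = 0.217/3.4 = 0.06382; g_cld = -0.347/3.4 = -0.1021.
Total gain g = -0.0021.
A = 1/(1 + 0.0021) = 1.00.

1.00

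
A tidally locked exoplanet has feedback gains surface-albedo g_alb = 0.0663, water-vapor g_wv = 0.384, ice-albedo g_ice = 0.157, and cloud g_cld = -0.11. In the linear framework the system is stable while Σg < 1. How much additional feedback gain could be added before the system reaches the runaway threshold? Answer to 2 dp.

Current total gain = 0.0663 + 0.384 + 0.157 − 0.11 = 0.4973.
Margin to runaway = 1 − 0.4973 = 0.50.

0.50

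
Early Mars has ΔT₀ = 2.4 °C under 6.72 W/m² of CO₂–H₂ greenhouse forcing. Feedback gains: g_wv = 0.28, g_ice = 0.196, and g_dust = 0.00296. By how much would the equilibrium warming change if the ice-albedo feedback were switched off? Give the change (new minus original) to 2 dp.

-1.26 °C

Original: g = 0.47896, ΔT = 2.4/(1−0.47896) = 4.6062 °C.
Without ice-albedo: g' = 0.28296, ΔT' = 2.4/(1−0.28296) = 3.3471 °C.
Change = 3.3471 − 4.6062 = -1.26 °C.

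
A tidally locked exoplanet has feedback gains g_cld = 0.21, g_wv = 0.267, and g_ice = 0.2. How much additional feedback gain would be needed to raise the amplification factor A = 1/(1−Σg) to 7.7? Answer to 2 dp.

Current total gain = 0.677.
Target gain for A = 7.7: g* = 1 − 1/7.7 = 0.8701.
Additional gain needed = 0.8701 − 0.677 = 0.19.

0.19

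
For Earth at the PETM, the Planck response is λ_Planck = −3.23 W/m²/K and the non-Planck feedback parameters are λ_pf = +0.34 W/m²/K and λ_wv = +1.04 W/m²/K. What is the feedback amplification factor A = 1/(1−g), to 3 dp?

Convert to gains: g_pf = 0.34/3.23 = 0.1053; g_wv = 1.04/3.23 = 0.322.
Total gain g = 0.4273.
A = 1/(1 − 0.4273) = 1.746.

1.746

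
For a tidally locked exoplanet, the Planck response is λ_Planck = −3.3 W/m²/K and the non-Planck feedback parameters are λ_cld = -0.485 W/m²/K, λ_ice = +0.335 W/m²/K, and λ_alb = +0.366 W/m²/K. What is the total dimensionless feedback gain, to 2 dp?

0.07

Convert to gains: g_cld = -0.485/3.3 = -0.147; g_ice = 0.335/3.3 = 0.1015; g_alb = 0.366/3.3 = 0.1109.
Total gain g = 0.0654.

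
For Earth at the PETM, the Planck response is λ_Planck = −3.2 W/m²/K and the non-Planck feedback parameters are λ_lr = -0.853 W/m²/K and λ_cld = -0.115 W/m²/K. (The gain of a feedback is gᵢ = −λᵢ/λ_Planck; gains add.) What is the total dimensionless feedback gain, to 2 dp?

Convert to gains: g_lr = -0.853/3.2 = -0.2666; g_cld = -0.115/3.2 = -0.03594.
Total gain g = -0.30254.

-0.30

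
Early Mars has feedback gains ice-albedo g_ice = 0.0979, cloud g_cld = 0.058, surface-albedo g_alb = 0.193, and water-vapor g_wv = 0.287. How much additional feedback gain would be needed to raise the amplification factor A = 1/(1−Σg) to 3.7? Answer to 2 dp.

Current total gain = 0.6359.
Target gain for A = 3.7: g* = 1 − 1/3.7 = 0.7297.
Additional gain needed = 0.7297 − 0.6359 = 0.09.

0.09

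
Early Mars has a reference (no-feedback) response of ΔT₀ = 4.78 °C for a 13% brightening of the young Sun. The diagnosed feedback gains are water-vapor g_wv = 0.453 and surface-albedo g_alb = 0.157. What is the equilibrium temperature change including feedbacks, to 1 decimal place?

12.3 °C

Total gain g = 0.453 + 0.157 = 0.61.
Amplification A = 1/(1 − 0.61) = 2.564.
ΔT = 4.78 × 2.564 = 12.3 °C.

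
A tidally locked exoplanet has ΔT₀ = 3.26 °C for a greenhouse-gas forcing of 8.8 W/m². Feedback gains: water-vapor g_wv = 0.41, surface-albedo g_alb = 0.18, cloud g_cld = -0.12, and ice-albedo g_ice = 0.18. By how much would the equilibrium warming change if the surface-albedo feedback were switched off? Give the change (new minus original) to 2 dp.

-3.16 °C

Original: g = 0.65, ΔT = 3.26/(1−0.65) = 9.3143 °C.
Without surface-albedo: g' = 0.47, ΔT' = 3.26/(1−0.47) = 6.1509 °C.
Change = 6.1509 − 9.3143 = -3.16 °C.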